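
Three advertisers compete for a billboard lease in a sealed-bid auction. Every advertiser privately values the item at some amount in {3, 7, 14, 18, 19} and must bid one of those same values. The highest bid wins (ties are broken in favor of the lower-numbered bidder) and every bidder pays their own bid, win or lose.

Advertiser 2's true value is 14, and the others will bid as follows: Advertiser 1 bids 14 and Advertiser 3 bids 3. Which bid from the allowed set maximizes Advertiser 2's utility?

Bid 3: loses but pays 3, utility -3.
Bid 7: loses but pays 7, utility -7.
Bid 14: loses but pays 14, utility -14.
Bid 18: wins, pays 18, utility 14 - 18 = -4.
Bid 19: wins, pays 19, utility 14 - 19 = -5.
The best choice is 3 with utility -3.

3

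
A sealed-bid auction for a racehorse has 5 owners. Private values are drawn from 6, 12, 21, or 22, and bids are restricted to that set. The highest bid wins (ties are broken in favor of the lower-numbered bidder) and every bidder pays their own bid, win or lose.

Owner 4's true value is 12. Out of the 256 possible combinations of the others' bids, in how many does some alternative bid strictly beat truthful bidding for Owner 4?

254

Others bid (6, 6, 6, 21): truth gives -12; bid 6 gives -6 > -12. Violating.
Others bid (6, 6, 6, 22): truth gives -12; bid 6 gives -6 > -12. Violating.
Others bid (6, 6, 12, 6): truth gives -12; bid 6 gives -6 > -12. Violating.
Others bid (6, 6, 12, 12): truth gives -12; bid 6 gives -6 > -12. Violating.
Others bid (6, 6, 6, 6): truth gives 0; no alternative beats it.
Others bid (6, 6, 6, 12): truth gives 0; no alternative beats it.
(Checking all 256 profiles: 254 have a profitable deviation, 2 do not.)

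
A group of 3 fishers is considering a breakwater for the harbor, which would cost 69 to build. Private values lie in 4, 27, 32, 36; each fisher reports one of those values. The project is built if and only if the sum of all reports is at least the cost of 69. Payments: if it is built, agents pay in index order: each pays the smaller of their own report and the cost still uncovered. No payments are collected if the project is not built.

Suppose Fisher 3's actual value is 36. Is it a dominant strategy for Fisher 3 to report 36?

Yes

Check each profile of the others' reports and compare truth against every alternative report.
Others report (4, 32): truth gives 3, best alternative gives 0.
Others report (32, 4): truth gives 3, best alternative gives 0.
Others report (36, 36): truth gives 36, best alternative gives 36.
Others report (32, 36): truth gives 35, best alternative gives 35.
Others report (36, 32): truth gives 35, best alternative gives 35.
Others report (32, 32): truth gives 31, best alternative gives 31.
(Remaining 10 profiles checked similarly; truth is weakly best in each.)
In every case the truthful report is at least as good as any alternative, so it is a dominant strategy.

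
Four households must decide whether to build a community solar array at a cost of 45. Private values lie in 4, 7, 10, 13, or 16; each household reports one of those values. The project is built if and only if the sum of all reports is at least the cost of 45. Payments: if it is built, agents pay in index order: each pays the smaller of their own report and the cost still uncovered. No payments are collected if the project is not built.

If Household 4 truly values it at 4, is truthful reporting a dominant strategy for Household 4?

Yes

Check each profile of the others' reports and compare truth against every alternative report.
Others report (7, 16, 16): truth gives 0, best alternative gives -2.
Others report (10, 13, 16): truth gives 0, best alternative gives -2.
Others report (10, 16, 13): truth gives 0, best alternative gives -2.
Others report (13, 10, 16): truth gives 0, best alternative gives -2.
Others report (13, 13, 13): truth gives 0, best alternative gives -2.
Others report (13, 16, 10): truth gives 0, best alternative gives -2.
(Remaining 119 profiles checked similarly; truth is weakly best in each.)
In every case the truthful report is at least as good as any alternative, so it is a dominant strategy.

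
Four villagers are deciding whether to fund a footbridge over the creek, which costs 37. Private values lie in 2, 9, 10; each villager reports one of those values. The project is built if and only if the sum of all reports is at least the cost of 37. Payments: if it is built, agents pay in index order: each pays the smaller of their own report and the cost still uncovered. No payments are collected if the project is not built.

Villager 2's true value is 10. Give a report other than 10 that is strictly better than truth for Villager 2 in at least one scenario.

Suppose Villager 1 reports 9, Villager 3 reports 9 and Villager 4 reports 10.
Report 10: project built, pays 10, utility 10 - 10 = 0.
Report 9: project built, pays 9, utility 10 - 9 = 1.
So reporting 9 beats truth here (1 > 0).

9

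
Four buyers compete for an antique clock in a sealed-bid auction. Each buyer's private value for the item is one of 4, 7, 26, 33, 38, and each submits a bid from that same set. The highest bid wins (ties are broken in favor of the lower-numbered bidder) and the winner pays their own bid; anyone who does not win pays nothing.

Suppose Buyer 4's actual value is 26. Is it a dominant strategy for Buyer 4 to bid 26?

Consider the case where Buyer 1 bids 4, Buyer 2 bids 4 and Buyer 3 bids 4.
Truthful bid 26: wins, pays 26, utility 26 - 26 = 0.
Bid 7 instead: wins, pays 7, utility 26 - 7 = 19.
Since 19 > 0, bidding 7 is strictly better here, so truthful bidding is not dominant.

No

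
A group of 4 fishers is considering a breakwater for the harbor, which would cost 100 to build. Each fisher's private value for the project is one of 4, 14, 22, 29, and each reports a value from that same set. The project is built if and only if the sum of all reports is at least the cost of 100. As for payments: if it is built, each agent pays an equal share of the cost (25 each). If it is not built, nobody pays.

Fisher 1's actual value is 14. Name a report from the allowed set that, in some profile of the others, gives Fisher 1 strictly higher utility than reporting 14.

4

Suppose Fisher 2 reports 29, Fisher 3 reports 29 and Fisher 4 reports 29.
Report 14: project built, pays 25, utility 14 - 25 = -11.
Report 4: project not built, utility 0.
So reporting 4 beats truth here (0 > -11).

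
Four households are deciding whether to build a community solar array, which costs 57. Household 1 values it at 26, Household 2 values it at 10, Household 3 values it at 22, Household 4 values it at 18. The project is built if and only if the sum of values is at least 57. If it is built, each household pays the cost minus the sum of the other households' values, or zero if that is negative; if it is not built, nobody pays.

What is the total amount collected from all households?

Total value 76 ≥ cost 57, so it is built.
Household 1: others sum to 50; max(0, 57 - 50) = 7.
Household 2: others sum to 66; max(0, 57 - 66) = 0.
Household 3: others sum to 54; max(0, 57 - 54) = 3.
Household 4: others sum to 58; max(0, 57 - 58) = 0.
Total collected = 7 + 0 + 3 + 0 = 10.

10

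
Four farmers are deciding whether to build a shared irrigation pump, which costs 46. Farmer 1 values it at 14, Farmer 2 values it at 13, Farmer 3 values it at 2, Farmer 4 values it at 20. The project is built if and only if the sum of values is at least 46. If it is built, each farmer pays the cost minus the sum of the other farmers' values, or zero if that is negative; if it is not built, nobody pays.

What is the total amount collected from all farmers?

38

Total value 49 ≥ cost 46, so it is built.
Farmer 1: others sum to 35; max(0, 46 - 35) = 11.
Farmer 2: others sum to 36; max(0, 46 - 36) = 10.
Farmer 3: others sum to 47; max(0, 46 - 47) = 0.
Farmer 4: others sum to 29; max(0, 46 - 29) = 17.
Total collected = 11 + 10 + 0 + 17 = 38.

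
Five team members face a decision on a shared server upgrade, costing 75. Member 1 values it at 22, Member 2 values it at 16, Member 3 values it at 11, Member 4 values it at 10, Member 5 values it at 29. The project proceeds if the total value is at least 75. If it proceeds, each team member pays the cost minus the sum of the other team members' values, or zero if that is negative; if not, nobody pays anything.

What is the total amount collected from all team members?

28

Total value 88 ≥ cost 75, so it is built.
Member 1: others sum to 66; max(0, 75 - 66) = 9.
Member 2: others sum to 72; max(0, 75 - 72) = 3.
Member 3: others sum to 77; max(0, 75 - 77) = 0.
Member 4: others sum to 78; max(0, 75 - 78) = 0.
Member 5: others sum to 59; max(0, 75 - 59) = 16.
Total collected = 9 + 3 + 0 + 0 + 16 = 28.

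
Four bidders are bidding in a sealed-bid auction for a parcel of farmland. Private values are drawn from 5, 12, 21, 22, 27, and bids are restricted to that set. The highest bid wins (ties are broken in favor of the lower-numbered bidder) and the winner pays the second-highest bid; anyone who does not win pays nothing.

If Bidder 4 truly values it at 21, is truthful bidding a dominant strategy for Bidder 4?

Check each profile of the others' bids and compare truth against every alternative bid.
Others bid (5, 5, 5): truth gives 16, best alternative gives 16.
Others bid (5, 5, 12): truth gives 9, best alternative gives 9.
Others bid (5, 12, 5): truth gives 9, best alternative gives 9.
Others bid (5, 12, 12): truth gives 9, best alternative gives 9.
Others bid (12, 5, 5): truth gives 9, best alternative gives 9.
Others bid (12, 5, 12): truth gives 9, best alternative gives 9.
(Remaining 119 profiles checked similarly; truth is weakly best in each.)
In every case the truthful bid is at least as good as any alternative, so it is a dominant strategy.

Yes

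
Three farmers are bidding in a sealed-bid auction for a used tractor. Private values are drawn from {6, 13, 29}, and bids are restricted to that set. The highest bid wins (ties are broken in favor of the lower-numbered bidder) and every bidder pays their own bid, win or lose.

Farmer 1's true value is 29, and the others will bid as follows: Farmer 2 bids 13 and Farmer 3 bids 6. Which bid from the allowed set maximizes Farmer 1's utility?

Bid 6: loses but pays 6, utility -6.
Bid 13: wins, pays 13, utility 29 - 13 = 16.
Bid 29: wins, pays 29, utility 29 - 29 = 0.
The best choice is 13 with utility 16.

13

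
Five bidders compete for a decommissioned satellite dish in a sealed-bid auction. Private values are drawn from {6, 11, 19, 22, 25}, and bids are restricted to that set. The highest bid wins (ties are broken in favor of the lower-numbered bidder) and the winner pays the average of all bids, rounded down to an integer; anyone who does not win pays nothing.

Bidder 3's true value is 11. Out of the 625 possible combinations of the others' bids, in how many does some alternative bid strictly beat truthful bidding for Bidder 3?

Others bid (6, 11, 6, 6): truth gives 0; bid 19 gives 2 > 0. Violating.
Others bid (6, 11, 6, 11): truth gives 0; bid 19 gives 1 > 0. Violating.
Others bid (6, 11, 11, 6): truth gives 0; bid 19 gives 1 > 0. Violating.
Others bid (11, 6, 6, 6): truth gives 0; bid 19 gives 2 > 0. Violating.
Others bid (6, 6, 6, 6): truth gives 4; no alternative beats it.
Others bid (6, 6, 6, 11): truth gives 3; no alternative beats it.
(Checking all 625 profiles: 7 have a profitable deviation, 618 do not.)

7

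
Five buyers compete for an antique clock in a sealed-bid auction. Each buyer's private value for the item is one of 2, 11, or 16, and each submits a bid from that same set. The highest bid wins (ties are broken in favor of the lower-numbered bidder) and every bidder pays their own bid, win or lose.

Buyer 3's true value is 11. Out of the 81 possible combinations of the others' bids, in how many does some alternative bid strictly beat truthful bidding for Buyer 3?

Others bid (2, 2, 2, 16): truth gives -11; bid 2 gives -2 > -11. Violating.
Others bid (2, 2, 11, 16): truth gives -11; bid 2 gives -2 > -11. Violating.
Others bid (2, 2, 16, 2): truth gives -11; bid 2 gives -2 > -11. Violating.
Others bid (2, 2, 16, 11): truth gives -11; bid 2 gives -2 > -11. Violating.
Others bid (2, 2, 2, 2): truth gives 0; no alternative beats it.
Others bid (2, 2, 2, 11): truth gives 0; no alternative beats it.
(Checking all 81 profiles: 77 have a profitable deviation, 4 do not.)

77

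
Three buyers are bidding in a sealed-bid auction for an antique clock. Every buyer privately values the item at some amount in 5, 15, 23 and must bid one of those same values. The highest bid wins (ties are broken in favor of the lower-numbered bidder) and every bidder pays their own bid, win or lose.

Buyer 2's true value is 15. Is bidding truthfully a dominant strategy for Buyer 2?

No

Consider the case where Buyer 1 bids 5 and Buyer 3 bids 23.
Truthful bid 15: loses but pays 15, utility -15.
Bid 5 instead: loses but pays 5, utility -5.
Since -5 > -15, bidding 5 is strictly better here, so truthful bidding is not dominant.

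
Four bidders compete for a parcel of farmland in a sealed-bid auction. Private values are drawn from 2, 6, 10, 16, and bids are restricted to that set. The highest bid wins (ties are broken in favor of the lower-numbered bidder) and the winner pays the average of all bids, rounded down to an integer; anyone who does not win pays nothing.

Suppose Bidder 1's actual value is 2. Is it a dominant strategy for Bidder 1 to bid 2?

Check each profile of the others' bids and compare truth against every alternative bid.
Others bid (6, 6, 6): truth gives 0, best alternative gives -4.
Others bid (2, 6, 6): truth gives 0, best alternative gives -3.
Others bid (6, 2, 6): truth gives 0, best alternative gives -3.
Others bid (6, 6, 2): truth gives 0, best alternative gives -3.
Others bid (2, 2, 6): truth gives 0, best alternative gives -2.
Others bid (2, 6, 2): truth gives 0, best alternative gives -2.
(Remaining 58 profiles checked similarly; truth is weakly best in each.)
In every case the truthful bid is at least as good as any alternative, so it is a dominant strategy.

Yes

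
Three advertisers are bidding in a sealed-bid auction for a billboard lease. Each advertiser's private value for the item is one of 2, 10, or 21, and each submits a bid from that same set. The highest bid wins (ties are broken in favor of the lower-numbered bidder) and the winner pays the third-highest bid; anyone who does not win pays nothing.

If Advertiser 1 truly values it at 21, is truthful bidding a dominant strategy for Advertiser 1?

Yes

Check each profile of the others' bids and compare truth against every alternative bid.
Others bid (2, 21): truth gives 19, best alternative gives 0.
Others bid (21, 2): truth gives 19, best alternative gives 0.
Others bid (10, 21): truth gives 11, best alternative gives 0.
Others bid (21, 10): truth gives 11, best alternative gives 0.
Others bid (2, 2): truth gives 19, best alternative gives 19.
Others bid (2, 10): truth gives 19, best alternative gives 19.
(Remaining 3 profiles checked similarly; truth is weakly best in each.)
In every case the truthful bid is at least as good as any alternative, so it is a dominant strategy.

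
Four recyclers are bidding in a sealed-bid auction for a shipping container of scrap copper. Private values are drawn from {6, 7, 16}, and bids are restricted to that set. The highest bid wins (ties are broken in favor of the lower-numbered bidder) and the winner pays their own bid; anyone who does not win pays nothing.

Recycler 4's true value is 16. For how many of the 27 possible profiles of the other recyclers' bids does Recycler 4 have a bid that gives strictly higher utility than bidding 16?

1

Others bid (6, 6, 6): truth gives 0; bid 7 gives 9 > 0. Violating.
Others bid (6, 6, 7): truth gives 0; no alternative beats it.
Others bid (6, 6, 16): truth gives 0; no alternative beats it.
(Checking all 27 profiles: 1 has a profitable deviation, 26 do not.)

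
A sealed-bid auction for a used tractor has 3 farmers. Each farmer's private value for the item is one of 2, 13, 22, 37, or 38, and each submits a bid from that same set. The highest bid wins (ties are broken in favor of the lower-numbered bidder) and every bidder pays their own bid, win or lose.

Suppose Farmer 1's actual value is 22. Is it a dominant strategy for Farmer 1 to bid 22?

Consider the case where Farmer 2 bids 2 and Farmer 3 bids 2.
Truthful bid 22: wins, pays 22, utility 22 - 22 = 0.
Bid 2 instead: wins, pays 2, utility 22 - 2 = 20.
Since 20 > 0, bidding 2 is strictly better here, so truthful bidding is not dominant.

No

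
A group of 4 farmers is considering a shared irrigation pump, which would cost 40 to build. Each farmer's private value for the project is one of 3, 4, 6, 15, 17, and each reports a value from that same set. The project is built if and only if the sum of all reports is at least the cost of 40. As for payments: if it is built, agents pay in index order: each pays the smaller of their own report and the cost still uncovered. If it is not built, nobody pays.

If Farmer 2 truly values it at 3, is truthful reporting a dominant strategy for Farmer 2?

Yes

Check each profile of the others' reports and compare truth against every alternative report.
Others report (3, 17, 17): truth gives 0, best alternative gives -1.
Others report (4, 15, 17): truth gives 0, best alternative gives -1.
Others report (4, 17, 15): truth gives 0, best alternative gives -1.
Others report (4, 17, 17): truth gives 0, best alternative gives -1.
Others report (6, 15, 15): truth gives 0, best alternative gives -1.
Others report (6, 15, 17): truth gives 0, best alternative gives -1.
(Remaining 119 profiles checked similarly; truth is weakly best in each.)
In every case the truthful report is at least as good as any alternative, so it is a dominant strategy.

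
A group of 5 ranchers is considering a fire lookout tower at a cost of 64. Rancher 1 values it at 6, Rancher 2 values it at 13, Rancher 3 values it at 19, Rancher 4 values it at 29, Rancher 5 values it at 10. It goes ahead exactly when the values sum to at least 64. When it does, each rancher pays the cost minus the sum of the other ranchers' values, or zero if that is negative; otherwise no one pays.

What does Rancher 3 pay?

6

Total value 77 ≥ cost 64, so the project is built.
The other ranchers' values sum to 58.
Cost minus that sum is 64 - 58 = 6.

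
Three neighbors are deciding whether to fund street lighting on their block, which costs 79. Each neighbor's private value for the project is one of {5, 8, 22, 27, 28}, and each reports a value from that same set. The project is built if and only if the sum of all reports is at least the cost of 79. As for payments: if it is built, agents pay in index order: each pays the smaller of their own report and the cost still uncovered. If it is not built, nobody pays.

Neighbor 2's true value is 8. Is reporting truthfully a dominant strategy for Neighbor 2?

Yes

Check each profile of the others' reports and compare truth against every alternative report.
Others report (5, 5): truth gives 0, best alternative gives 0.
Others report (5, 8): truth gives 0, best alternative gives 0.
Others report (5, 22): truth gives 0, best alternative gives 0.
Others report (5, 27): truth gives 0, best alternative gives 0.
Others report (5, 28): truth gives 0, best alternative gives 0.
Others report (8, 5): truth gives 0, best alternative gives 0.
(Remaining 19 profiles checked similarly; truth is weakly best in each.)
In every case the truthful report is at least as good as any alternative, so it is a dominant strategy.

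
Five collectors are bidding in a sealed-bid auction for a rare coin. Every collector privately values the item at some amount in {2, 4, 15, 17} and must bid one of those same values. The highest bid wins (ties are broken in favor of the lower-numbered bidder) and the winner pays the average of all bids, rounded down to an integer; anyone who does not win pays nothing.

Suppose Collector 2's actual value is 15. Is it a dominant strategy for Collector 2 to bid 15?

No

Consider the case where Collector 1 bids 2, Collector 3 bids 2, Collector 4 bids 2 and Collector 5 bids 2.
Truthful bid 15: wins, pays 4, utility 15 - 4 = 11.
Bid 4 instead: wins, pays 2, utility 15 - 2 = 13.
Since 13 > 11, bidding 4 is strictly better here, so truthful bidding is not dominant.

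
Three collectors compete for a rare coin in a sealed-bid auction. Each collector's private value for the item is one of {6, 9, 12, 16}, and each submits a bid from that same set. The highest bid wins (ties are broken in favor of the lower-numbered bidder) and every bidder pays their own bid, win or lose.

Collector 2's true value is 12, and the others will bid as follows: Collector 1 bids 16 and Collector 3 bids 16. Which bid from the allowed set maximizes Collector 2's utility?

6

Bid 6: loses but pays 6, utility -6.
Bid 9: loses but pays 9, utility -9.
Bid 12: loses but pays 12, utility -12.
Bid 16: loses but pays 16, utility -16.
The best choice is 6 with utility -6.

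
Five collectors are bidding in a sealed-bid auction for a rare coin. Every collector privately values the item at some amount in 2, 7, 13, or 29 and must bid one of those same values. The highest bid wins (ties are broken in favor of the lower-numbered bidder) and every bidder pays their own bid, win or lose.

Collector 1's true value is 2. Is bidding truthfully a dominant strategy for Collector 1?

Yes

Check each profile of the others' bids and compare truth against every alternative bid.
Others bid (2, 2, 2, 2): truth gives 0, best alternative gives -5.
Others bid (2, 2, 2, 13): truth gives -2, best alternative gives -7.
Others bid (2, 2, 2, 29): truth gives -2, best alternative gives -7.
Others bid (2, 2, 7, 13): truth gives -2, best alternative gives -7.
Others bid (2, 2, 7, 29): truth gives -2, best alternative gives -7.
Others bid (2, 2, 13, 2): truth gives -2, best alternative gives -7.
(Remaining 250 profiles checked similarly; truth is weakly best in each.)
In every case the truthful bid is at least as good as any alternative, so it is a dominant strategy.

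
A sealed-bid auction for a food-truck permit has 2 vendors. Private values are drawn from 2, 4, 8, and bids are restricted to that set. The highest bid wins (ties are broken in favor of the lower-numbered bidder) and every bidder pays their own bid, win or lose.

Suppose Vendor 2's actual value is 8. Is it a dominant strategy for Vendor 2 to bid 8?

Consider the case where Vendor 1 bids 2.
Truthful bid 8: wins, pays 8, utility 8 - 8 = 0.
Bid 4 instead: wins, pays 4, utility 8 - 4 = 4.
Since 4 > 0, bidding 4 is strictly better here, so truthful bidding is not dominant.

No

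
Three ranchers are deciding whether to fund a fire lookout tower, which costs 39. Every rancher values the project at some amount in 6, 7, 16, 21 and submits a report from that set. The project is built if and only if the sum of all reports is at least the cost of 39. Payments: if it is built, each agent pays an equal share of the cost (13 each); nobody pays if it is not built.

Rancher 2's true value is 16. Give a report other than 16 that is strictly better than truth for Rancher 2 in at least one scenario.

Suppose Rancher 1 reports 6 and Rancher 3 reports 16.
Report 16: project not built, utility 0.
Report 21: project built, pays 13, utility 16 - 13 = 3.
So reporting 21 beats truth here (3 > 0).

21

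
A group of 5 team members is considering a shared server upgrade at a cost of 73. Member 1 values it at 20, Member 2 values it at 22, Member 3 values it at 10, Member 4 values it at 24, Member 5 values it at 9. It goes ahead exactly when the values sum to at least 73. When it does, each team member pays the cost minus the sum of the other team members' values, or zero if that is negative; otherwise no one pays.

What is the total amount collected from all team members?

30

Total value 85 ≥ cost 73, so it is built.
Member 1: others sum to 65; max(0, 73 - 65) = 8.
Member 2: others sum to 63; max(0, 73 - 63) = 10.
Member 3: others sum to 75; max(0, 73 - 75) = 0.
Member 4: others sum to 61; max(0, 73 - 61) = 12.
Member 5: others sum to 76; max(0, 73 - 76) = 0.
Total collected = 8 + 10 + 0 + 12 + 0 = 30.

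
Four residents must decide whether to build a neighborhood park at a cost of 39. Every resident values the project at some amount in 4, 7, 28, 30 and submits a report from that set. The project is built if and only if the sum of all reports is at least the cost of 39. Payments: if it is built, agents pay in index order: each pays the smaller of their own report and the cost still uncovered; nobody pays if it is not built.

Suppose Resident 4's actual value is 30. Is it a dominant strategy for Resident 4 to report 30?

Yes

Check each profile of the others' reports and compare truth against every alternative report.
Others report (4, 7, 28): truth gives 30, best alternative gives 30.
Others report (4, 7, 30): truth gives 30, best alternative gives 30.
Others report (4, 28, 7): truth gives 30, best alternative gives 30.
Others report (4, 28, 28): truth gives 30, best alternative gives 30.
Others report (4, 28, 30): truth gives 30, best alternative gives 30.
Others report (4, 30, 7): truth gives 30, best alternative gives 30.
(Remaining 58 profiles checked similarly; truth is weakly best in each.)
In every case the truthful report is at least as good as any alternative, so it is a dominant strategy.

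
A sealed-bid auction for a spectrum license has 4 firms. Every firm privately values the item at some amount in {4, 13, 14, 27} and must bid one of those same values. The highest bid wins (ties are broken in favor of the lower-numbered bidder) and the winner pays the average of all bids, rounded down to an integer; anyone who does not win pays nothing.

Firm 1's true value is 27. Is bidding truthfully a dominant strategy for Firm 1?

Consider the case where Firm 2 bids 4, Firm 3 bids 4 and Firm 4 bids 4.
Truthful bid 27: wins, pays 9, utility 27 - 9 = 18.
Bid 4 instead: wins, pays 4, utility 27 - 4 = 23.
Since 23 > 18, bidding 4 is strictly better here, so truthful bidding is not dominant.

No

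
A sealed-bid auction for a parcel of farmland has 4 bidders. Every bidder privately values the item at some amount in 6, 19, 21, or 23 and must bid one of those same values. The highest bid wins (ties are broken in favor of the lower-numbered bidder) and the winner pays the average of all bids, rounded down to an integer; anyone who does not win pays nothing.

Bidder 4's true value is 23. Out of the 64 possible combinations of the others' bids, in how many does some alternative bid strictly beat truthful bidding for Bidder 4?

2

Others bid (6, 6, 6): truth gives 13; bid 19 gives 14 > 13. Violating.
Others bid (19, 19, 19): truth gives 3; bid 21 gives 4 > 3. Violating.
Others bid (6, 6, 19): truth gives 10; no alternative beats it.
Others bid (6, 6, 21): truth gives 9; no alternative beats it.
(Checking all 64 profiles: 2 have a profitable deviation, 62 do not.)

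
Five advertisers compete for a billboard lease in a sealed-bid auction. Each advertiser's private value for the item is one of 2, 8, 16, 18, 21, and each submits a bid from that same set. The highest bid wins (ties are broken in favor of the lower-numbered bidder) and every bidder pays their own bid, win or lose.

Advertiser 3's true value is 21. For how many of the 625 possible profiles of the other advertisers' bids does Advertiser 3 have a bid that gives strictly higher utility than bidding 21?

369

Others bid (2, 2, 2, 2): truth gives 0; bid 8 gives 13 > 0. Violating.
Others bid (2, 2, 2, 8): truth gives 0; bid 8 gives 13 > 0. Violating.
Others bid (2, 2, 2, 16): truth gives 0; bid 16 gives 5 > 0. Violating.
Others bid (2, 2, 2, 18): truth gives 0; bid 18 gives 3 > 0. Violating.
Others bid (2, 2, 2, 21): truth gives 0; no alternative beats it.
Others bid (2, 2, 8, 21): truth gives 0; no alternative beats it.
(Checking all 625 profiles: 369 have a profitable deviation, 256 do not.)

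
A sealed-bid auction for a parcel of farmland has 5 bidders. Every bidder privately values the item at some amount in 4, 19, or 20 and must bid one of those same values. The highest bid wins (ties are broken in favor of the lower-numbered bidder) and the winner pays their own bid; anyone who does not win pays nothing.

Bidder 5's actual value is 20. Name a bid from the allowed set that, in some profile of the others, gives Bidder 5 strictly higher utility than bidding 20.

Suppose Bidder 1 bids 4, Bidder 2 bids 4, Bidder 3 bids 4 and Bidder 4 bids 4.
Bid 20: wins, pays 20, utility 20 - 20 = 0.
Bid 19: wins, pays 19, utility 20 - 19 = 1.
So bidding 19 beats truth here (1 > 0).

19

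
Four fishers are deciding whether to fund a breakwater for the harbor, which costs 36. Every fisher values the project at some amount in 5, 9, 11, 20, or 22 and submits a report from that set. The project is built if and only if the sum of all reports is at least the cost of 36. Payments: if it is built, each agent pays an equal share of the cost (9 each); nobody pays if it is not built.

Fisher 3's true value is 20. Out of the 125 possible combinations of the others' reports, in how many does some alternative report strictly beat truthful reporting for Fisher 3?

Others report (5, 5, 5): truth gives 0; report 22 gives 11 > 0. Violating.
Others report (5, 5, 9): truth gives 11; no alternative beats it.
Others report (5, 5, 11): truth gives 11; no alternative beats it.
(Checking all 125 profiles: 1 has a profitable deviation, 124 do not.)

1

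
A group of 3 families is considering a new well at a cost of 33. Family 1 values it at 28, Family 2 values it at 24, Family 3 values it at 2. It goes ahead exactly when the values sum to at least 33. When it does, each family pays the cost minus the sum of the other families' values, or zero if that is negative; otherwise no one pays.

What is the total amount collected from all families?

10

Total value 54 ≥ cost 33, so it is built.
Family 1: others sum to 26; max(0, 33 - 26) = 7.
Family 2: others sum to 30; max(0, 33 - 30) = 3.
Family 3: others sum to 52; max(0, 33 - 52) = 0.
Total collected = 7 + 3 + 0 = 10.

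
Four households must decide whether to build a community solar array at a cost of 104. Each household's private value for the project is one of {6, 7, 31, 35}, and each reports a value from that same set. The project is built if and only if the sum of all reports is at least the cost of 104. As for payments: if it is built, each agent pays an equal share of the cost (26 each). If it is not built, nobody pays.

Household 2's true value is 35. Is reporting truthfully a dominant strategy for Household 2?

Yes

Check each profile of the others' reports and compare truth against every alternative report.
Others report (6, 31, 35): truth gives 9, best alternative gives 0.
Others report (6, 35, 31): truth gives 9, best alternative gives 0.
Others report (7, 31, 31): truth gives 9, best alternative gives 0.
Others report (31, 6, 35): truth gives 9, best alternative gives 0.
Others report (31, 7, 31): truth gives 9, best alternative gives 0.
Others report (31, 31, 7): truth gives 9, best alternative gives 0.
(Remaining 58 profiles checked similarly; truth is weakly best in each.)
In every case the truthful report is at least as good as any alternative, so it is a dominant strategy.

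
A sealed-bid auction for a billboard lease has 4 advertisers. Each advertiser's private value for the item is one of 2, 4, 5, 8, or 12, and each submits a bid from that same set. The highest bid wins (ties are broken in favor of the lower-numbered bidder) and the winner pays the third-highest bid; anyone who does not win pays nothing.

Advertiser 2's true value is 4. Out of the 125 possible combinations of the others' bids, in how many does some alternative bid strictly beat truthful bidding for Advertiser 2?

9

Others bid (2, 2, 5): truth gives 0; bid 5 gives 2 > 0. Violating.
Others bid (2, 2, 8): truth gives 0; bid 8 gives 2 > 0. Violating.
Others bid (2, 2, 12): truth gives 0; bid 12 gives 2 > 0. Violating.
Others bid (2, 5, 2): truth gives 0; bid 5 gives 2 > 0. Violating.
Others bid (2, 2, 2): truth gives 2; no alternative beats it.
Others bid (2, 2, 4): truth gives 2; no alternative beats it.
(Checking all 125 profiles: 9 have a profitable deviation, 116 do not.)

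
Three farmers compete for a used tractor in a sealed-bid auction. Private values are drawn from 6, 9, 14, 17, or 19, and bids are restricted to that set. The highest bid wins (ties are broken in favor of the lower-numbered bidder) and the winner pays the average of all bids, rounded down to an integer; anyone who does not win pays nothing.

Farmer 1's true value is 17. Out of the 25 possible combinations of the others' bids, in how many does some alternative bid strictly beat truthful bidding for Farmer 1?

13

Others bid (6, 6): truth gives 8; bid 6 gives 11 > 8. Violating.
Others bid (6, 9): truth gives 7; bid 9 gives 9 > 7. Violating.
Others bid (6, 14): truth gives 5; bid 14 gives 6 > 5. Violating.
Others bid (6, 19): truth gives 0; bid 19 gives 3 > 0. Violating.
Others bid (6, 17): truth gives 4; no alternative beats it.
Others bid (9, 17): truth gives 3; no alternative beats it.
(Checking all 25 profiles: 13 have a profitable deviation, 12 do not.)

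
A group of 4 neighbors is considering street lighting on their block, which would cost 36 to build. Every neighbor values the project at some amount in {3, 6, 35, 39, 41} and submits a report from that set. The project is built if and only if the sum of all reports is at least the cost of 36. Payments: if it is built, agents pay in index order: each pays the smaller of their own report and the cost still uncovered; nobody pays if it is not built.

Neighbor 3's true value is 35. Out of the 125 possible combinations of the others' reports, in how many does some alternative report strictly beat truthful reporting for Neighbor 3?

Others report (3, 3, 35): truth gives 5; report 3 gives 32 > 5. Violating.
Others report (3, 3, 39): truth gives 5; report 3 gives 32 > 5. Violating.
Others report (3, 3, 41): truth gives 5; report 3 gives 32 > 5. Violating.
Others report (3, 6, 35): truth gives 8; report 3 gives 32 > 8. Violating.
Others report (3, 3, 3): truth gives 5; no alternative beats it.
Others report (3, 3, 6): truth gives 5; no alternative beats it.
(Checking all 125 profiles: 12 have a profitable deviation, 113 do not.)

12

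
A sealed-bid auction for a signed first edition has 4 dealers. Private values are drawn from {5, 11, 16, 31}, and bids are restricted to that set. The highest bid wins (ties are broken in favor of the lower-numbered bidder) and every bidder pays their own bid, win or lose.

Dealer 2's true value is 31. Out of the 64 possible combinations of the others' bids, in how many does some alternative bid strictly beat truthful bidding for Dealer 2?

34

Others bid (5, 5, 5): truth gives 0; bid 11 gives 20 > 0. Violating.
Others bid (5, 5, 11): truth gives 0; bid 11 gives 20 > 0. Violating.
Others bid (5, 5, 16): truth gives 0; bid 16 gives 15 > 0. Violating.
Others bid (5, 11, 5): truth gives 0; bid 11 gives 20 > 0. Violating.
Others bid (5, 5, 31): truth gives 0; no alternative beats it.
Others bid (5, 11, 31): truth gives 0; no alternative beats it.
(Checking all 64 profiles: 34 have a profitable deviation, 30 do not.)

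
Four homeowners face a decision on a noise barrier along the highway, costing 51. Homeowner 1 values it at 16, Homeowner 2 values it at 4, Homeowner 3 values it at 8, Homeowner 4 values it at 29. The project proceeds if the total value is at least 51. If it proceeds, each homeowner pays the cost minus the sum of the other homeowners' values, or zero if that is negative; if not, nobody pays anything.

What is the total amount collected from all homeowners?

Total value 57 ≥ cost 51, so it is built.
Homeowner 1: others sum to 41; max(0, 51 - 41) = 10.
Homeowner 2: others sum to 53; max(0, 51 - 53) = 0.
Homeowner 3: others sum to 49; max(0, 51 - 49) = 2.
Homeowner 4: others sum to 28; max(0, 51 - 28) = 23.
Total collected = 10 + 0 + 2 + 23 = 35.

35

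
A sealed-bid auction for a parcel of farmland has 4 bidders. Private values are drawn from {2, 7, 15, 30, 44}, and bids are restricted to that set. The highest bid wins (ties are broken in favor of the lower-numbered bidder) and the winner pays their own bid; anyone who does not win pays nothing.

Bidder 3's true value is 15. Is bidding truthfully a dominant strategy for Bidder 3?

Consider the case where Bidder 1 bids 2, Bidder 2 bids 2 and Bidder 4 bids 2.
Truthful bid 15: wins, pays 15, utility 15 - 15 = 0.
Bid 7 instead: wins, pays 7, utility 15 - 7 = 8.
Since 8 > 0, bidding 7 is strictly better here, so truthful bidding is not dominant.

No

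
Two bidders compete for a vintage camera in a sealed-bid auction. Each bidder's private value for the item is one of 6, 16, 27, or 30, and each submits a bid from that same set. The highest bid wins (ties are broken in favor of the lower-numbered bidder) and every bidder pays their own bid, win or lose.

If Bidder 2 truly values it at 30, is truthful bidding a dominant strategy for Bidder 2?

Consider the case where Bidder 1 bids 6.
Truthful bid 30: wins, pays 30, utility 30 - 30 = 0.
Bid 16 instead: wins, pays 16, utility 30 - 16 = 14.
Since 14 > 0, bidding 16 is strictly better here, so truthful bidding is not dominant.

No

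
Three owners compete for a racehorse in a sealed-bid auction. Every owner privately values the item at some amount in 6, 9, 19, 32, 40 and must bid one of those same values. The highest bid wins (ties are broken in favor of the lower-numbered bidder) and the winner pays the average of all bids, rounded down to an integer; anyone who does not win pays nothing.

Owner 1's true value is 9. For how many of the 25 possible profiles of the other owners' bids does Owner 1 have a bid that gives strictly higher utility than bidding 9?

1

Others bid (6, 6): truth gives 2; bid 6 gives 3 > 2. Violating.
Others bid (6, 9): truth gives 1; no alternative beats it.
Others bid (6, 19): truth gives 0; no alternative beats it.
(Checking all 25 profiles: 1 has a profitable deviation, 24 do not.)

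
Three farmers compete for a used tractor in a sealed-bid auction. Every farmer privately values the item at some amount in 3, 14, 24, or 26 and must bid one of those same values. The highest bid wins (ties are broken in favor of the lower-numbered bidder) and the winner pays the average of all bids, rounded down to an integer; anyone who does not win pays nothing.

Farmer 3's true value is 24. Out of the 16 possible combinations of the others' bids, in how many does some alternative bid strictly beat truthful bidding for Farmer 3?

5

Others bid (3, 3): truth gives 14; bid 14 gives 18 > 14. Violating.
Others bid (3, 24): truth gives 0; bid 26 gives 7 > 0. Violating.
Others bid (14, 24): truth gives 0; bid 26 gives 3 > 0. Violating.
Others bid (24, 3): truth gives 0; bid 26 gives 7 > 0. Violating.
Others bid (3, 14): truth gives 11; no alternative beats it.
Others bid (3, 26): truth gives 0; no alternative beats it.
(Checking all 16 profiles: 5 have a profitable deviation, 11 do not.)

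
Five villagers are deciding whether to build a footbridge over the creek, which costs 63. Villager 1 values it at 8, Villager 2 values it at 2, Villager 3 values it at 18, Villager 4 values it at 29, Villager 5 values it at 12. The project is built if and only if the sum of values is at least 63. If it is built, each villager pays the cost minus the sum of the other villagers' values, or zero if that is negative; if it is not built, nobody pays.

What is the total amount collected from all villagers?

Total value 69 ≥ cost 63, so it is built.
Villager 1: others sum to 61; max(0, 63 - 61) = 2.
Villager 2: others sum to 67; max(0, 63 - 67) = 0.
Villager 3: others sum to 51; max(0, 63 - 51) = 12.
Villager 4: others sum to 40; max(0, 63 - 40) = 23.
Villager 5: others sum to 57; max(0, 63 - 57) = 6.
Total collected = 2 + 0 + 12 + 23 + 6 = 43.

43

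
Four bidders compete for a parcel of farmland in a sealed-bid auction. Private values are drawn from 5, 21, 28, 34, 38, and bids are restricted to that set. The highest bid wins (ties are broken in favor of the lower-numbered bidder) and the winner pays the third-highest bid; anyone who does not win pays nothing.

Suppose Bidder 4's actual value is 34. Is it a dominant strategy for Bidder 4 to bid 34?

No

Consider the case where Bidder 1 bids 5, Bidder 2 bids 5 and Bidder 3 bids 34.
Truthful bid 34: loses, pays 0, utility 0.
Bid 38 instead: wins, pays 5, utility 34 - 5 = 29.
Since 29 > 0, bidding 38 is strictly better here, so truthful bidding is not dominant.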